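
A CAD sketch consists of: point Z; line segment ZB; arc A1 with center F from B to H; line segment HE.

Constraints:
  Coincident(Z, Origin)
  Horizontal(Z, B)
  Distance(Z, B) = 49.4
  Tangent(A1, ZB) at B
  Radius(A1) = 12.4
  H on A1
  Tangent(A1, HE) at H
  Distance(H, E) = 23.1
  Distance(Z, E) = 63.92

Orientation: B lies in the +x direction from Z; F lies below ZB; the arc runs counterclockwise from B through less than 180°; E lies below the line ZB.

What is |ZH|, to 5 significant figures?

43.203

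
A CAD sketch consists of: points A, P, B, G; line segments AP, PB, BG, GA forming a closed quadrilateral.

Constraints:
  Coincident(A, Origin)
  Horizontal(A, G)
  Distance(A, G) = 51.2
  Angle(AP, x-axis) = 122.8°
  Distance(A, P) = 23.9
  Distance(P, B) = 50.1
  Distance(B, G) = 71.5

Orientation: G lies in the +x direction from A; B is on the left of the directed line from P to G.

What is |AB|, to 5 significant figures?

63.465

A is at the origin; AG is horizontal with |AG| = 51.2 and G in +x, so G = (51.2, 0). AP runs at 122.8° with |AP| = 23.9, so P = (-12.947, 20.090). B is determined by |PB| = 50.1 and |BG| = 71.5 together: it lies at the intersection of circle(P, 50.1) and circle(G, 71.5). With |PG| = 67.219, the foot of the radical line on PG is 14.253 from P and the perpendicular offset is √(50.1² − 14.253²) = 48.030. Taking the left-of-PG solution: B = (15.009, 61.664).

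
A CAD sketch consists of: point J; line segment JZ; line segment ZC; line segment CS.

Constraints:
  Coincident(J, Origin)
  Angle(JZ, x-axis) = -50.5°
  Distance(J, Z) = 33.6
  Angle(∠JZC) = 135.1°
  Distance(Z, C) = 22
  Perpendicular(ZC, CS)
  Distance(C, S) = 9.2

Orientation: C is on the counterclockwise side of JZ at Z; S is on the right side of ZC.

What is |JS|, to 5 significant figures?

56.402

J is at the origin; JZ runs at -50.5° with length 33.6, so Z = 33.6·(cos -50.5°, sin -50.5°) = (21.372, -25.927). ∠JZC = 135.1°, so ZC runs at -50.5° + (180° − 135.1°) = -5.6000° from the x-axis; with |ZC| = 22.0, C = Z + 22.0·(cos -5.6000°, sin -5.6000°) = (43.267, -28.073). ZC is perpendicular to CS; with |CS| = 9.2 on the right of ZC, S = C + 9.2·(-0.097583, -0.99523) = (42.369, -37.230). Then |JS| = |S − J| = 56.402.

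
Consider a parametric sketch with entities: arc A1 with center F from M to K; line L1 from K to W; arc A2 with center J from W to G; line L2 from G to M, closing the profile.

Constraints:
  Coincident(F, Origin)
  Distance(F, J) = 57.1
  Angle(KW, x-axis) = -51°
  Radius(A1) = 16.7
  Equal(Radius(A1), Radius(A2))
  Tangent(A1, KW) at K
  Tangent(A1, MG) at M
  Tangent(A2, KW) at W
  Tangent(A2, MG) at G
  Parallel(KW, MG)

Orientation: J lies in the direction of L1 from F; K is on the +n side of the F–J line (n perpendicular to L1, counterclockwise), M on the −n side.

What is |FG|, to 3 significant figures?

59.5

The slot axis is L1's direction at -51.0°, so u = (cos -51.0°, sin -51.0°) = (0.629, -0.777) and n = (−sin -51.0°, cos -51.0°) = (0.777, 0.629). F is at the origin and J lies 57.1 along u from F, so J = 57.1·u = (35.9, -44.4). Tangency of A1 to both parallel lines with radius 16.7 puts K and M at F ± 16.7·n: K = (13.0, 10.5), M = (-13.0, -10.5). Equal radii place W and G the same way about J: W = J + 16.7·n = (48.9, -33.9), G = J − 16.7·n = (23.0, -54.9). Then |FG| = |G − F| = 59.5.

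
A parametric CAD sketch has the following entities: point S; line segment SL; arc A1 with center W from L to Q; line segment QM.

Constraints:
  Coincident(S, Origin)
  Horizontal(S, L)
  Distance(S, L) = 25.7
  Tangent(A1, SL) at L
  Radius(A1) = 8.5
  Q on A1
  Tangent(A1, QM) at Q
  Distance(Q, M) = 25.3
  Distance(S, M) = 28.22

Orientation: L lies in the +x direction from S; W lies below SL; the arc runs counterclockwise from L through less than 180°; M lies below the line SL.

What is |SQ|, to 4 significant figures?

18.69

S is at the origin; S and L share the same y with |SL| = 25.7 and L on the +x side, so L = (25.70, 0.000). Tangency of A1 to SL means the radius WL is perpendicular to SL, so W = L + (0, -8.5) = (25.70, -8.500). Since WQ ⟂ QM (tangency), |WM| = √(8.5² + 25.3²) = 26.69 regardless of where Q sits on A1. So M lies on both circle(S, 28.22) and circle(W, 26.69); the below-SL intersection is M = (6.835, -27.38). Q is the foot of the tangent from M: Q = (18.09, -4.720).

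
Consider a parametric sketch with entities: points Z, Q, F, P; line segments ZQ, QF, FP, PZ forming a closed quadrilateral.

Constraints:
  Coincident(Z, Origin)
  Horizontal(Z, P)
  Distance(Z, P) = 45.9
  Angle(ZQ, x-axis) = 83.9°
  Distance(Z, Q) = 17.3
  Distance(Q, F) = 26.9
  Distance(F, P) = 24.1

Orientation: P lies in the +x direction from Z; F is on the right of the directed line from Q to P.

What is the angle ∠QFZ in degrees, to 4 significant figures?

39.91°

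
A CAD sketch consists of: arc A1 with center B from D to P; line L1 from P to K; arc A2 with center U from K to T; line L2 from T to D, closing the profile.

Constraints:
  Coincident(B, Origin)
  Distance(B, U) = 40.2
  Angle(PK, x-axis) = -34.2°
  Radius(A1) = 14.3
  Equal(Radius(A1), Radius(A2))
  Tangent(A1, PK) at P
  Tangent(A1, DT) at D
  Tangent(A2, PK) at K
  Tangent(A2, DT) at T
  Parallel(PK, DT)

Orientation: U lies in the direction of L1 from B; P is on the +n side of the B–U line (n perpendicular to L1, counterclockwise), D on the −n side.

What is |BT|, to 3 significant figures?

42.7

The slot axis is L1's direction at -34.2°, so u = (cos -34.2°, sin -34.2°) = (0.827, -0.562) and n = (−sin -34.2°, cos -34.2°) = (0.562, 0.827). B is at the origin and U lies 40.2 along u from B, so U = 40.2·u = (33.2, -22.6). Tangency of A1 to both parallel lines with radius 14.3 puts P and D at B ± 14.3·n: P = (8.04, 11.8), D = (-8.04, -11.8). Equal radii place K and T the same way about U: K = U + 14.3·n = (41.3, -10.8), T = U − 14.3·n = (25.2, -34.4). Then |BT| = |T − B| = 42.7.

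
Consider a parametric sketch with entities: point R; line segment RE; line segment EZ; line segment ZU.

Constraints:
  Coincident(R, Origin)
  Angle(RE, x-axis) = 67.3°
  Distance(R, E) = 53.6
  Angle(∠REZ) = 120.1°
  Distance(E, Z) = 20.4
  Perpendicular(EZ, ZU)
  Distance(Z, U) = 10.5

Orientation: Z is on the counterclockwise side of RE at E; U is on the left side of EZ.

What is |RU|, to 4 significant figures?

59.35

R is at the origin; RE runs at 67.3° with length 53.6, so E = 53.6·(cos 67.3°, sin 67.3°) = (20.68, 49.45). ∠REZ = 120.1°, so EZ runs at 67.3° + (180° − 120.1°) = 127.2° from the x-axis; with |EZ| = 20.4, Z = E + 20.4·(cos 127.2°, sin 127.2°) = (8.351, 65.70). EZ is perpendicular to ZU; with |ZU| = 10.5 on the left of EZ, U = Z + 10.5·(-0.7965, -0.6046) = (-0.01282, 59.35). Then |RU| = |U − R| = 59.35.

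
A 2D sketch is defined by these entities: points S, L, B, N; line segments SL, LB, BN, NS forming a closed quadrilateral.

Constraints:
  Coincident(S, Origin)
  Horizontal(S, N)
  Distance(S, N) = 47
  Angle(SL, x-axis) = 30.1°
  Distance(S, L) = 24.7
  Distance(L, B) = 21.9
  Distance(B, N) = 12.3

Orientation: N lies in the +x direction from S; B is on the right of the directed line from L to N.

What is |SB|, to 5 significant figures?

35.760

Checks: |LB| = 21.90 ✓; |BN| = 12.30 ✓.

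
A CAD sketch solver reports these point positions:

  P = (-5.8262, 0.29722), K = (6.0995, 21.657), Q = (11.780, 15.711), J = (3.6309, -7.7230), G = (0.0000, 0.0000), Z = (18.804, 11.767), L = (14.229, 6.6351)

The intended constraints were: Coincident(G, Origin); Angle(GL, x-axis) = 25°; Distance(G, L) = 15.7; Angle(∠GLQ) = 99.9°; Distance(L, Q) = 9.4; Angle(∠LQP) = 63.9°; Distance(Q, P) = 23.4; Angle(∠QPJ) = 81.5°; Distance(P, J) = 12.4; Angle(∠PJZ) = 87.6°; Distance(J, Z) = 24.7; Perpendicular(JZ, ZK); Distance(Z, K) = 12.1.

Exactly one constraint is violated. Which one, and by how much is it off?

Distance(Z, K) = 12.1 — off by 4.00.

G = (0.00, 0.00) ✓; GL at 25.00° ✓; |GL| = 15.70 ✓; ∠GLQ = 99.90° ✓; |LQ| = 9.401 ✓; ∠LQP = 63.90° ✓; |QP| = 23.40 ✓; ∠QPJ = 81.50° ✓; |PJ| = 12.40 ✓; ∠PJZ = 87.60° ✓; |JZ| = 24.70 ✓; ∠(JZ, ZK) = 90.00° ✓; |ZK| = 16.10 ✗.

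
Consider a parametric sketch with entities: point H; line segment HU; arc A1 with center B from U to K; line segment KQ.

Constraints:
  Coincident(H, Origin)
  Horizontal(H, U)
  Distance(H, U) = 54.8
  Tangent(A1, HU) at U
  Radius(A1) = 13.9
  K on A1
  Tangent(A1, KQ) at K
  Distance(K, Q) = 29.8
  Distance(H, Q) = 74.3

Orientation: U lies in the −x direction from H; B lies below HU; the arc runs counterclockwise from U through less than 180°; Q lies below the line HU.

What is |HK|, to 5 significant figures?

70.384

H is at the origin; H and U share the same y with |HU| = 54.8 and U on the −x side, so U = (-54.800, 0.0000). Since A1 is tangent to HU there, BU ⟂ HU, so B = U + (0, -13.9) = (-54.800, -13.900). Since BK ⟂ KQ (tangency), |BQ| = √(13.9² + 29.8²) = 32.882 regardless of where K sits on A1. So Q lies on both circle(H, 74.3) and circle(B, 32.882); the below-HU intersection is Q = (-57.836, -46.642). K is the foot of the tangent from Q: K = (-67.886, -18.588).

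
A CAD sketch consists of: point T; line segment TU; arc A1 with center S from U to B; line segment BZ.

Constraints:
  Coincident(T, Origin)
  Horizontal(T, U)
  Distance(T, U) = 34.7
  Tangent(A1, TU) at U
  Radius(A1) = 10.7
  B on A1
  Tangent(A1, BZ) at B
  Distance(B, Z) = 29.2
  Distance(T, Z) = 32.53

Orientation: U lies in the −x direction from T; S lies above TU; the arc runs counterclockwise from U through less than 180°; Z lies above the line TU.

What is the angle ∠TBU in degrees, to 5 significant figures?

138.06°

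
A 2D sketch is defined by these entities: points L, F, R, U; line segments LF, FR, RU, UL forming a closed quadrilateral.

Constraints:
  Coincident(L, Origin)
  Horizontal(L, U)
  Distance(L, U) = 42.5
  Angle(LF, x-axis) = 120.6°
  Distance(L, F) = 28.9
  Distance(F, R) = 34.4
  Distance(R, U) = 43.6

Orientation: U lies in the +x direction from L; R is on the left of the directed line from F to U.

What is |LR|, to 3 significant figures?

40.2

Checks: |FR| = 34.40 ✓; |RU| = 43.60 ✓.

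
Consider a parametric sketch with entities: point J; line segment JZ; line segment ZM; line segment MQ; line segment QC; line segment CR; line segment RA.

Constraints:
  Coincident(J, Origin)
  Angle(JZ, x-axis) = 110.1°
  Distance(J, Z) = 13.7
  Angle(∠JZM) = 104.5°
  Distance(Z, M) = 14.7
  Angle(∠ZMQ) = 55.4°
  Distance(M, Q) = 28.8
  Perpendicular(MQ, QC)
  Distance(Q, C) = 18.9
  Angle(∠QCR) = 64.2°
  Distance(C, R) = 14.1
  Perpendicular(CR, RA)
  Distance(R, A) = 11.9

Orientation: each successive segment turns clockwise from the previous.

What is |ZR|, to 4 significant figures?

7.786

J is at the origin; JZ runs at 110.1° with length 13.7, so Z = (-4.708, 12.87). ∠JZM = 104.5° gives ZM at 34.60° from the x-axis; with |ZM| = 14.7, M = (7.392, 21.21). ∠ZMQ = 55.4° gives MQ at -90.00° from the x-axis; with |MQ| = 28.8, Q = (7.392, -7.587). MQ is perpendicular to QC, so QC runs at -180.0°; with |QC| = 18.9, C = (-11.51, -7.587). ∠QCR = 64.2° gives CR at 64.20° from the x-axis; with |CR| = 14.1, R = (-5.371, 5.107). Then |ZR| = |R − Z| = 7.786.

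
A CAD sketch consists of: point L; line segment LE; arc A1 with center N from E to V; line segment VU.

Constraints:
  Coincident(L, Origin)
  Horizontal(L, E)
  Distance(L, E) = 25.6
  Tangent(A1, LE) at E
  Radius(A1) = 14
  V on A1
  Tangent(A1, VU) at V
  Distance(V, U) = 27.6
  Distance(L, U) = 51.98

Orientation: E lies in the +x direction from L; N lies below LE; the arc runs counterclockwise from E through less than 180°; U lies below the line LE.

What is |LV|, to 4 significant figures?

24.43

L is at the origin; LE is horizontal with |LE| = 25.6 and E on the +x side, so E = (25.60, 0.000). Tangency of A1 to LE means the radius NE is perpendicular to LE, so N = E + (0, -14) = (25.60, -14.00). Since NV ⟂ VU (tangency), |NU| = √(14.0² + 27.6²) = 30.95 regardless of where V sits on A1. So U lies on both circle(L, 51.98) and circle(N, 30.95); the below-LE intersection is U = (26.12, -44.94). V is the foot of the tangent from U: V = (13.22, -20.54).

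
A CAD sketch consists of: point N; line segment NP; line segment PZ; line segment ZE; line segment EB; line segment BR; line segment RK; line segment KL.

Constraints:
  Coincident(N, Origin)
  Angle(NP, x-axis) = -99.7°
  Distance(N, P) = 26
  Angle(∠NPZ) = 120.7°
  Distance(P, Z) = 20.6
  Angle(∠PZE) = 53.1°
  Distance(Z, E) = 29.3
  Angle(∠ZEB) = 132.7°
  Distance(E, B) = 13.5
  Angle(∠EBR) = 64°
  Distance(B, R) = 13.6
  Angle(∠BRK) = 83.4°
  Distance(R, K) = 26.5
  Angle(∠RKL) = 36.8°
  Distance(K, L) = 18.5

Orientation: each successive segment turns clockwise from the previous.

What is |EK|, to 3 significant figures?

14.9

N is at the origin; NP runs at -99.7° with length 26.0, so P = (-4.38, -25.6). ∠NPZ = 120.7° gives PZ at -159° from the x-axis; with |PZ| = 20.6, Z = (-23.6, -33.0). ∠PZE = 53.1° gives ZE at 74.1° from the x-axis; with |ZE| = 29.3, E = (-15.6, -4.83). ∠ZEB = 132.7° gives EB at 26.8° from the x-axis; with |EB| = 13.5, B = (-3.54, 1.26). ∠EBR = 64.0° gives BR at -89.2° from the x-axis; with |BR| = 13.6, R = (-3.35, -12.3). ∠BRK = 83.4° gives RK at 174° from the x-axis; with |RK| = 26.5, K = (-29.7, -9.67). Then |EK| = |K − E| = 14.9.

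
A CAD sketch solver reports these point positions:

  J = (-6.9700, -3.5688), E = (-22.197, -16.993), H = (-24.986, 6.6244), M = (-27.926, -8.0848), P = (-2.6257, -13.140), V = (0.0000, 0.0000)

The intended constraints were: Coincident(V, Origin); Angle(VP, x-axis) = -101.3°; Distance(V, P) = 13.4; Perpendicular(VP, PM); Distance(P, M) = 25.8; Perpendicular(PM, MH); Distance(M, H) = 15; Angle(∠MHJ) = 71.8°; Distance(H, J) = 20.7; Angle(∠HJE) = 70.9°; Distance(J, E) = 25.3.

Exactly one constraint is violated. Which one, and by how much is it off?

Distance(J, E) = 25.3 — off by 5.00.

V = (0.00, 0.00) ✓; VP at -101.3° ✓; |VP| = 13.40 ✓; ∠(VP, PM) = 90.00° ✓; |PM| = 25.80 ✓; ∠(PM, MH) = 90.00° ✓; |MH| = 15.00 ✓; ∠MHJ = 71.80° ✓; |HJ| = 20.70 ✓; ∠HJE = 70.90° ✓; |JE| = 20.30 ✗.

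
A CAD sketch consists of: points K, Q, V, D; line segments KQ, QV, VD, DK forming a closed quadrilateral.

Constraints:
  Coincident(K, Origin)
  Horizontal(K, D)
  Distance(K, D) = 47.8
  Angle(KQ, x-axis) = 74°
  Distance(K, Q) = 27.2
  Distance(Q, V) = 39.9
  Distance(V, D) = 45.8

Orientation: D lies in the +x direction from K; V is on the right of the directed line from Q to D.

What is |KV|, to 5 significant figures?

14.201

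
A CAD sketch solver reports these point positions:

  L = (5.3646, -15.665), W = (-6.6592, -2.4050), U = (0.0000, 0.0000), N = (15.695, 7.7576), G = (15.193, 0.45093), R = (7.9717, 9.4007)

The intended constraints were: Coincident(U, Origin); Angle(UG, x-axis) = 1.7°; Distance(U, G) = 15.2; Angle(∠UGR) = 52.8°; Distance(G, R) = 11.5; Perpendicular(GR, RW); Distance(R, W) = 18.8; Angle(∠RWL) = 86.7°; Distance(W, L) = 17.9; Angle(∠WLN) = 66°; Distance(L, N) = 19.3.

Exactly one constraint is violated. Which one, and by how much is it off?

Distance(L, N) = 19.3 — off by 6.30.

U = (0.00, 0.00) ✓; UG at 1.700° ✓; |UG| = 15.20 ✓; ∠UGR = 52.80° ✓; |GR| = 11.50 ✓; ∠(GR, RW) = 90.00° ✓; |RW| = 18.80 ✓; ∠RWL = 86.70° ✓; |WL| = 17.90 ✓; ∠WLN = 66.00° ✓; |LN| = 25.60 ✗.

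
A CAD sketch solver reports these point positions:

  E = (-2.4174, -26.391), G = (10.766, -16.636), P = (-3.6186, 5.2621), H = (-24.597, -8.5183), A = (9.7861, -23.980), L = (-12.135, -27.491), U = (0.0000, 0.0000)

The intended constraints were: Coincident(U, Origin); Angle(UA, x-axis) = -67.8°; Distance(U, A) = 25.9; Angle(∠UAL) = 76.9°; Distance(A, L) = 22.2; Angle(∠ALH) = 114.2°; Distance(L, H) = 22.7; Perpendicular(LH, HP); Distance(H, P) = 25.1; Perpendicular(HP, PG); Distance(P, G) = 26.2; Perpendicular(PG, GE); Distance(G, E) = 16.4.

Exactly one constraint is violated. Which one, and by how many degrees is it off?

Perpendicular(PG, GE) — off by 3.20°.

U = (0.00, 0.00) ✓; UA at -67.80° ✓; |UA| = 25.90 ✓; ∠UAL = 76.90° ✓; |AL| = 22.20 ✓; ∠ALH = 114.2° ✓; |LH| = 22.70 ✓; ∠(LH, HP) = 90.00° ✓; |HP| = 25.10 ✓; ∠(HP, PG) = 90.00° ✓; |PG| = 26.20 ✓; ∠(PG, GE) = 86.80° ✗; |GE| = 16.40 ✓.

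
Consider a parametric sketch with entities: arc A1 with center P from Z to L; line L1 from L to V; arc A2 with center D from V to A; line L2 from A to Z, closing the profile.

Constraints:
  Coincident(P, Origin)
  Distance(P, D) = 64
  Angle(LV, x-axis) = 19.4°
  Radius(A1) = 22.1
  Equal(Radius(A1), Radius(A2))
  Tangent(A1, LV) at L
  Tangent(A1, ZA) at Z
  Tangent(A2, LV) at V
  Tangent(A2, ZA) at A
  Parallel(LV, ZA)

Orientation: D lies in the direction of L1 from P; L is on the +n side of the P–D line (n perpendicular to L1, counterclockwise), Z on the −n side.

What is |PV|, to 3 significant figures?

67.7

The slot axis is L1's direction at 19.4°, so u = (cos 19.4°, sin 19.4°) = (0.943, 0.332) and n = (−sin 19.4°, cos 19.4°) = (-0.332, 0.943). P is at the origin and D lies 64.0 along u from P, so D = 64.0·u = (60.4, 21.3). Tangency of A1 to both parallel lines with radius 22.1 puts L and Z at P ± 22.1·n: L = (-7.34, 20.8), Z = (7.34, -20.8). Equal radii place V and A the same way about D: V = D + 22.1·n = (53.0, 42.1), A = D − 22.1·n = (67.7, 0.413). Then |PV| = |V − P| = 67.7.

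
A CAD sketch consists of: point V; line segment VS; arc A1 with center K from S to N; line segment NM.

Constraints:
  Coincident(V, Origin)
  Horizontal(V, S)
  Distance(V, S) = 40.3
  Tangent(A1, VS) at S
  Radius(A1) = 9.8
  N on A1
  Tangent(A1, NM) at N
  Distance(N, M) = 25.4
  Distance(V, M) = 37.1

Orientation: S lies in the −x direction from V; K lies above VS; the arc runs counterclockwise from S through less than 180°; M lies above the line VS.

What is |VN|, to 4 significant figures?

31.79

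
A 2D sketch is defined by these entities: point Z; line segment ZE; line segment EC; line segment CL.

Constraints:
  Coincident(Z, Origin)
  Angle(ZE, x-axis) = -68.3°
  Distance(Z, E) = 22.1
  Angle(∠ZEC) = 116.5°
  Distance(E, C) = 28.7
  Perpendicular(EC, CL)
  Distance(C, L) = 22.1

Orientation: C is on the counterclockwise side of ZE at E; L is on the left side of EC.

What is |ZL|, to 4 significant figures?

38.63

∠ZEC = 116.5°, so EC runs at -68.3° + (180° − 116.5°) = -4.800° from the x-axis; with |EC| = 28.7, C = E + 28.7·(cos -4.800°, sin -4.800°) = (36.77, -22.94). EC ⟂ CL; with |CL| = 22.1 on the left of EC, L = C + 22.1·(0.08368, 0.9965) = (38.62, -0.9129). Then |ZL| = |L − Z| = 38.63.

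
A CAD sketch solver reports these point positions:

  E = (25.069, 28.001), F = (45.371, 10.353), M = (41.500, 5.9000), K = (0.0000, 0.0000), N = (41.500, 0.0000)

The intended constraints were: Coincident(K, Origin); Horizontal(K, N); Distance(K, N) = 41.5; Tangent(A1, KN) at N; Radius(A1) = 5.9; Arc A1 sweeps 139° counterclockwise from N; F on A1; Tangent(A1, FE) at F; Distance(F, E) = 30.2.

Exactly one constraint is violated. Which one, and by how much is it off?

Distance(F, E) = 30.2 — off by 3.30.

K = (0.00, 0.00) ✓; K.y = 0.00, N.y = 0.00 ✓; |KN| = 41.50 ✓; ∠(MN, NK) = 90.00° ✓; |MN| = 5.900 ✓; bearing(M→F) − bearing(M→N) = 139.0° ✓; |MF| = 5.900 ✓; ∠(MF, FE) = 90.00° ✓; |FE| = 26.90 ✗.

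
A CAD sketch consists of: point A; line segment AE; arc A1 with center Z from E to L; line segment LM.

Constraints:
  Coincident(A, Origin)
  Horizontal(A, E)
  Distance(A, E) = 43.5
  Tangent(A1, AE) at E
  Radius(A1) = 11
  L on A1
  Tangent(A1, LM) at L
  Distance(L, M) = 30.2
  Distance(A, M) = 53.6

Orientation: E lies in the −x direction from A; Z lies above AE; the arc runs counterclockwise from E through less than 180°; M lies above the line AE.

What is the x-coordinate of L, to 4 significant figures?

-32.51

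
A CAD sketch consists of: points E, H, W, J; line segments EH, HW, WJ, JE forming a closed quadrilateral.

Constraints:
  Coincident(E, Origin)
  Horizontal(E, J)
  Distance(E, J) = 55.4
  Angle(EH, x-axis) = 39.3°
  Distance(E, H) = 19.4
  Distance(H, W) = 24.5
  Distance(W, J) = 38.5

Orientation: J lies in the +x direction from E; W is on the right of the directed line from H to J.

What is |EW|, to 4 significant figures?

22.25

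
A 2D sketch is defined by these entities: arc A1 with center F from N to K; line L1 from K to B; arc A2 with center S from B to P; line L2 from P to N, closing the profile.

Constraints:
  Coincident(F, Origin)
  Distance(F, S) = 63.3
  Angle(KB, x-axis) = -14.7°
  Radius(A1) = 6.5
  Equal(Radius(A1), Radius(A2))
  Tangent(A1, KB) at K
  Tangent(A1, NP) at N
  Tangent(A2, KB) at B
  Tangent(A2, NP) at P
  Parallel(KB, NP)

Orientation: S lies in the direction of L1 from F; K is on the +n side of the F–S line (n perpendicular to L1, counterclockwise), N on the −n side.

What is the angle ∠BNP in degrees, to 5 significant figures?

11.606°

The slot axis is L1's direction at -14.7°, so u = (cos -14.7°, sin -14.7°) = (0.96727, -0.25376) and n = (−sin -14.7°, cos -14.7°) = (0.25376, 0.96727). F is at the origin and S lies 63.3 along u from F, so S = 63.3·u = (61.228, -16.063). Tangency of A1 to both parallel lines with radius 6.5 puts K and N at F ± 6.5·n: K = (1.6494, 6.2872), N = (-1.6494, -6.2872). Equal radii place B and P the same way about S: B = S + 6.5·n = (62.877, -9.7756), P = S − 6.5·n = (59.579, -22.350). Then cos ∠BNP = NB·NP / (|NB||NP|), giving 11.606°.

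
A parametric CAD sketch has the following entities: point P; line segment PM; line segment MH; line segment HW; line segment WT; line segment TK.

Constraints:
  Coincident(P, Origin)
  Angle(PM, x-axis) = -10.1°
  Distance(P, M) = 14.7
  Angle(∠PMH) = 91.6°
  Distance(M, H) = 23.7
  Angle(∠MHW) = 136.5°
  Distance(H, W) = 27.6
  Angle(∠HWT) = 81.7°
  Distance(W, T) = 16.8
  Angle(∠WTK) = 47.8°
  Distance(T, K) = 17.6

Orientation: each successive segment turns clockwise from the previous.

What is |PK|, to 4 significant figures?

32.28

∠HWT = 81.7° gives WT at 119.7° from the x-axis; with |WT| = 16.8, T = (-19.10, -28.42). ∠WTK = 47.8° gives TK at -12.50° from the x-axis; with |TK| = 17.6, K = (-1.921, -32.23). Then |PK| = |K − P| = 32.28.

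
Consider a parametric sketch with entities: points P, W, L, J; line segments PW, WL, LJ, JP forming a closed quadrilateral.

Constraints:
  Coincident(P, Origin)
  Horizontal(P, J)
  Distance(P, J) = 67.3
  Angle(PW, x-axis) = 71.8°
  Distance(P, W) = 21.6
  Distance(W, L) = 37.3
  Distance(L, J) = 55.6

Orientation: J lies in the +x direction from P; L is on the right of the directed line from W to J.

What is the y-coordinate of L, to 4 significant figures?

-16.05

P is at the origin; P and J share the same y with |PJ| = 67.3 and J in +x, so J = (67.3, 0). PW runs at 71.8° with |PW| = 21.6, so W = (6.746, 20.52). L is determined by |WL| = 37.3 and |LJ| = 55.6 together: it lies at the intersection of circle(W, 37.3) and circle(J, 55.6). With |WJ| = 63.94, the foot of the radical line on WJ is 18.67 from W and the perpendicular offset is √(37.3² − 18.67²) = 32.29. Taking the right-of-WJ solution: L = (14.07, -16.05).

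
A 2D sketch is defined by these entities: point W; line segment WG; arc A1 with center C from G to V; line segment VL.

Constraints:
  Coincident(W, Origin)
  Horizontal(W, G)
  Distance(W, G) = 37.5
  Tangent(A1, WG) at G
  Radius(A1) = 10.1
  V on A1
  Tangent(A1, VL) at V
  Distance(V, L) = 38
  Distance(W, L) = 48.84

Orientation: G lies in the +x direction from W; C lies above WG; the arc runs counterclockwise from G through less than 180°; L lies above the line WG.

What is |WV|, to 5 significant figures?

48.020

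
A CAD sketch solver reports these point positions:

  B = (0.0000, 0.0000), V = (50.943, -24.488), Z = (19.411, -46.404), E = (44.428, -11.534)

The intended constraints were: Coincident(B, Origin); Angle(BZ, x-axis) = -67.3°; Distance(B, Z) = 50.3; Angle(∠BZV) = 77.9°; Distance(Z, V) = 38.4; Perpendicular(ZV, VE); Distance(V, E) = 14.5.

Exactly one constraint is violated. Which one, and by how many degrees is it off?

Perpendicular(ZV, VE) — off by 8.10°.

B = (0.00, 0.00) ✓; BZ at -67.30° ✓; |BZ| = 50.30 ✓; ∠BZV = 77.90° ✓; |ZV| = 38.40 ✓; ∠(ZV, VE) = 81.90° ✗; |VE| = 14.50 ✓.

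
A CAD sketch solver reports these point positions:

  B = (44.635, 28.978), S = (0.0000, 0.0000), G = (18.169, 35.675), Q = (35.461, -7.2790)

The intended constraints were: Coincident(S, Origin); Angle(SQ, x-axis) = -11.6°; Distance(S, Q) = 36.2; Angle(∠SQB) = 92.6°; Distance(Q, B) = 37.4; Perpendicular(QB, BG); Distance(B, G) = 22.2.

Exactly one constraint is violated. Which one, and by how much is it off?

Distance(B, G) = 22.2 — off by 5.10.

S = (0.00, 0.00) ✓; SQ at -11.60° ✓; |SQ| = 36.20 ✓; ∠SQB = 92.60° ✓; |QB| = 37.40 ✓; ∠(QB, BG) = 90.00° ✓; |BG| = 27.30 ✗.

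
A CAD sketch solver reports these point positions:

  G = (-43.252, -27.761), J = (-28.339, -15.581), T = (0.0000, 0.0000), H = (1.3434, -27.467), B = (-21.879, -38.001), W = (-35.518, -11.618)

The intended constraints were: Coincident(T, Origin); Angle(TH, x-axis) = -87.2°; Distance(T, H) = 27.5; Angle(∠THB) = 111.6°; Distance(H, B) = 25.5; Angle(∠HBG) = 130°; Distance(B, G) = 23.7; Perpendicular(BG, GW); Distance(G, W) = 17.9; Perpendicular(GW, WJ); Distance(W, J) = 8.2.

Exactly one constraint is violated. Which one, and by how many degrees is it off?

Perpendicular(GW, WJ) — off by 3.30°.

T = (0.00, 0.00) ✓; TH at -87.20° ✓; |TH| = 27.50 ✓; ∠THB = 111.6° ✓; |HB| = 25.50 ✓; ∠HBG = 130.0° ✓; |BG| = 23.70 ✓; ∠(BG, GW) = 90.00° ✓; |GW| = 17.90 ✓; ∠(GW, WJ) = 93.30° ✗; |WJ| = 8.200 ✓.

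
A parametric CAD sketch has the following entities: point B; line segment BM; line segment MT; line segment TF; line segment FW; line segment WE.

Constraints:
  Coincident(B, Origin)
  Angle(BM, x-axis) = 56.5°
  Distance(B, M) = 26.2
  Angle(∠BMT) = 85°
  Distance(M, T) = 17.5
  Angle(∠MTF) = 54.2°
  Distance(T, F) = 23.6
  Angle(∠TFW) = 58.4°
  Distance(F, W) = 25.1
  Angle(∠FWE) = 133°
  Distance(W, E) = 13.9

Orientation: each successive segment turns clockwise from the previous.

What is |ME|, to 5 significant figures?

16.691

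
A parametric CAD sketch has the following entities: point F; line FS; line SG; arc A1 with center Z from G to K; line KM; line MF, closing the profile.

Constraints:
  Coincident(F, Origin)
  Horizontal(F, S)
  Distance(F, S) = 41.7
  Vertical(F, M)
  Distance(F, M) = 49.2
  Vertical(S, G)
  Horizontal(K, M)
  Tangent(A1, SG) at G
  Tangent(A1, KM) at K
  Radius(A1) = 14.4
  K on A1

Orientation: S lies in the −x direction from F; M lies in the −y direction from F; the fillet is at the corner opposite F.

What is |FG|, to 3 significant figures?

54.3

F is at the origin; FS is horizontal with |FS| = 41.7 and S on the −x side, so S = (-41.7, 0.00). F and M share the same x with |FM| = 49.2 and M on the −y side, so M = (0.00, -49.2). The virtual corner opposite F is at (-41.7, -49.2). Tangency of A1 to SG means the radius ZG is perpendicular to SG and A1 meets KM tangentially, so ZK is at right angles to KM, with radius 14.4, so the center Z sits 14.4 in from both sides at Z = (-27.3, -34.8). That places the tangent points at G = (-41.7, -34.8) on SG and K = (-27.3, -49.2) on KM. Then |FG| = |G − F| = 54.3.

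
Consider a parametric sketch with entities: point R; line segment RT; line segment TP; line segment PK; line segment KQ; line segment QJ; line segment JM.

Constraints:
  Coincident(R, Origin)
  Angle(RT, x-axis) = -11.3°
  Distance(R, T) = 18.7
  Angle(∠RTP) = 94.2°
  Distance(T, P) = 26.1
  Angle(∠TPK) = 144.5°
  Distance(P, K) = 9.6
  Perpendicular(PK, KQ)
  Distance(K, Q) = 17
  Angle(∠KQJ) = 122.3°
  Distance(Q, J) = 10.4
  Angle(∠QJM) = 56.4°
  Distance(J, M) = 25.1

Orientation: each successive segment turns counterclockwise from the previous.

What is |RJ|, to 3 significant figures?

15.0

R is at the origin; RT runs at -11.3° with length 18.7, so T = (18.3, -3.66). ∠RTP = 94.2° gives TP at 74.5° from the x-axis; with |TP| = 26.1, P = (25.3, 21.5). ∠TPK = 144.5° gives PK at 110° from the x-axis; with |PK| = 9.6, K = (22.0, 30.5). PK is perpendicular to KQ, so KQ runs at -160°; with |KQ| = 17.0, Q = (6.05, 24.7). ∠KQJ = 122.3° gives QJ at -102° from the x-axis; with |QJ| = 10.4, J = (3.84, 14.5). Then |RJ| = |J − R| = 15.0.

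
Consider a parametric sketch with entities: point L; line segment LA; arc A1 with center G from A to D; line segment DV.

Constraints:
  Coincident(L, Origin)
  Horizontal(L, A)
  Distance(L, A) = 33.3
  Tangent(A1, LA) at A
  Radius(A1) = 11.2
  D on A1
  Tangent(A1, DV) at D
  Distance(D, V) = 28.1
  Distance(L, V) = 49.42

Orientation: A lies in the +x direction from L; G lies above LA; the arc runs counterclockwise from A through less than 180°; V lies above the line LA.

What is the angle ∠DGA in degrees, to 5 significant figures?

122.40°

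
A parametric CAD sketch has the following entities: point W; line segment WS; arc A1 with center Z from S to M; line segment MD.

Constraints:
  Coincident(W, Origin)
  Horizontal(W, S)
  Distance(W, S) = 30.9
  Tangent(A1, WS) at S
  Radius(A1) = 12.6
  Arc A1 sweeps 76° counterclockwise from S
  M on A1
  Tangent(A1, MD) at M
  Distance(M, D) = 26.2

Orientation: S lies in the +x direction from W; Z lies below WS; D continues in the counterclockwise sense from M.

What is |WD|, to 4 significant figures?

37.09

W is at the origin; W and S share the same y with |WS| = 30.9 and S on the +x side, so S = (30.90, 0.000). The tangent condition forces ZS to be normal to WS, so Z = S + (0, -12.6) = (30.90, -12.60). On A1, S sits at bearing 90° from Z; a 76° counterclockwise sweep puts M at bearing 166°, so M = Z + 12.6·(cos 166°, sin 166°) = (18.67, -9.552). A1 meets MD tangentially, so ZM is at right angles to MD, so MD runs along (−sin 166°, cos 166°); with |MD| = 26.2, D = (12.34, -34.97). Then |WD| = |D − W| = 37.09.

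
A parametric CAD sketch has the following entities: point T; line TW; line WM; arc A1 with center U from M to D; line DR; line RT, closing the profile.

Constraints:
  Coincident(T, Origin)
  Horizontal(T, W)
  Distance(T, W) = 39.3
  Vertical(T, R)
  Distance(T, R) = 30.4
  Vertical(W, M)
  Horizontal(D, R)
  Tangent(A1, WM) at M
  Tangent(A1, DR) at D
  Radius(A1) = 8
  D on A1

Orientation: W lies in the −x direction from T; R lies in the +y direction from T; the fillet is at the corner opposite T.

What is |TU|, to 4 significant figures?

38.49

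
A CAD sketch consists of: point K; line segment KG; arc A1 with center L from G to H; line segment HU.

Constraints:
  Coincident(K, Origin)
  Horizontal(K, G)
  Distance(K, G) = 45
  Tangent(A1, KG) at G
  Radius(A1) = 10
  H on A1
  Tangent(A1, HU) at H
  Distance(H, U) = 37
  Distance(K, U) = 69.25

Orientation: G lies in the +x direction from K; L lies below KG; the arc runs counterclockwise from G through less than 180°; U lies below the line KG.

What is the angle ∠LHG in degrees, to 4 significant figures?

33.76°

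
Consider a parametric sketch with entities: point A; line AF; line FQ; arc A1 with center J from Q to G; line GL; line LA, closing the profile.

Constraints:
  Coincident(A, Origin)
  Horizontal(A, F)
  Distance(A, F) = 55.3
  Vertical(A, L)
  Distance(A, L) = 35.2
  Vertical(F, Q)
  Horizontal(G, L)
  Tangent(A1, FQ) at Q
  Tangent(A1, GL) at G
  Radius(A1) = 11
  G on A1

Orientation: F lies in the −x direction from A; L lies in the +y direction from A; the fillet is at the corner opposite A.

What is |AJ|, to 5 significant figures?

50.479

A is at the origin; AF is horizontal with |AF| = 55.3 and F on the −x side, so F = (-55.300, 0.0000). A and L share the same x with |AL| = 35.2 and L on the +y side, so L = (0.0000, 35.200). The virtual corner opposite A is at (-55.300, 35.200). The tangent condition forces JQ to be normal to FQ and A1 meets GL tangentially, so JG is at right angles to GL, with radius 11.0, so the center J sits 11.0 in from both sides at J = (-44.300, 24.200). Then |AJ| = |J − A| = 50.479.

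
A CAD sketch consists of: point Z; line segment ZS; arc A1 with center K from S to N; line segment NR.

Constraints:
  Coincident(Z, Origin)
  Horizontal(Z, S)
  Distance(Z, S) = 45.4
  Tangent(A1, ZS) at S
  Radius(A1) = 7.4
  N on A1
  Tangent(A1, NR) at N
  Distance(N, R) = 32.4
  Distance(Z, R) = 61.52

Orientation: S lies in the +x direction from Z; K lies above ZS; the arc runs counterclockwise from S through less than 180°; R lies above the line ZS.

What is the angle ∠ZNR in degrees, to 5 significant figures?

88.079°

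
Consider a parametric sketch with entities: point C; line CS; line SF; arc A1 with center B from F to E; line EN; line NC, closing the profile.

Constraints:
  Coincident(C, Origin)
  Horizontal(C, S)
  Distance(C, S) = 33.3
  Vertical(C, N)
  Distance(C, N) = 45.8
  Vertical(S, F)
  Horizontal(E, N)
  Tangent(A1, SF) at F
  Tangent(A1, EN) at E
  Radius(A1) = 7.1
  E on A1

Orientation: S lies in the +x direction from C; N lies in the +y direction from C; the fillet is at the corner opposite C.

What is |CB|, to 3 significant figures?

46.7

C and N share the same x with |CN| = 45.8 and N on the +y side, so N = (0.00, 45.8). The virtual corner opposite C is at (33.3, 45.8). The tangent condition forces BF to be normal to SF and since A1 is tangent to EN there, BE ⟂ EN, with radius 7.1, so the center B sits 7.1 in from both sides at B = (26.2, 38.7). Then |CB| = |B − C| = 46.7.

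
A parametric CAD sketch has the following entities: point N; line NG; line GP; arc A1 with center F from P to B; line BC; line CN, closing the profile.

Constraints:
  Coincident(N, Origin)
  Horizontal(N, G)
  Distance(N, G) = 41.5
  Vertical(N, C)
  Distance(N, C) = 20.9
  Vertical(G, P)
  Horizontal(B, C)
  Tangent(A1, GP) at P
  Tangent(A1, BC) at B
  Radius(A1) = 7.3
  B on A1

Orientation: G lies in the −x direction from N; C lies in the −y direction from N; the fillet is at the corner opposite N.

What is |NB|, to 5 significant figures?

40.081

N is at the origin; N and G share the same y with |NG| = 41.5 and G on the −x side, so G = (-41.500, 0.0000). NC is vertical with |NC| = 20.9 and C on the −y side, so C = (0.0000, -20.900). The virtual corner opposite N is at (-41.500, -20.900). Tangency of A1 to GP means the radius FP is perpendicular to GP and A1 meets BC tangentially, so FB is at right angles to BC, with radius 7.3, so the center F sits 7.3 in from both sides at F = (-34.200, -13.600). That places the tangent points at P = (-41.500, -13.600) on GP and B = (-34.200, -20.900) on BC. Then |NB| = |B − N| = 40.081.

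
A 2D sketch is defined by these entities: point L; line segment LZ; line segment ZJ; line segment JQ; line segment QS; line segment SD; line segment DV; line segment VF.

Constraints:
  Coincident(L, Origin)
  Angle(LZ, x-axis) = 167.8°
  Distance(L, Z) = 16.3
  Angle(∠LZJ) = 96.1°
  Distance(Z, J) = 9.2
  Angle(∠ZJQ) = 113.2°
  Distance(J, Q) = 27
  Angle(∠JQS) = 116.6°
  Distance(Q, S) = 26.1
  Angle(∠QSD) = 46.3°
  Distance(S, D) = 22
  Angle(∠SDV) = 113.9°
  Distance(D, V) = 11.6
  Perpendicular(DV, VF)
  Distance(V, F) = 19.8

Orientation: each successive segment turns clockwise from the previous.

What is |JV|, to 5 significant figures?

17.142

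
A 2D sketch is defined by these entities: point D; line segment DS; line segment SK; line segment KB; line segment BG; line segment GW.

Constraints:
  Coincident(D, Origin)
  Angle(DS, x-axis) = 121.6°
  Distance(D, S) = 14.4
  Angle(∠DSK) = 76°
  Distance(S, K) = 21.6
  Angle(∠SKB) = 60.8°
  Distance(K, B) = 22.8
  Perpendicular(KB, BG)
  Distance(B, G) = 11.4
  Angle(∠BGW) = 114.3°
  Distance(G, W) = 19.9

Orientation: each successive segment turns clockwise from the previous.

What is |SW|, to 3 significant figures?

5.92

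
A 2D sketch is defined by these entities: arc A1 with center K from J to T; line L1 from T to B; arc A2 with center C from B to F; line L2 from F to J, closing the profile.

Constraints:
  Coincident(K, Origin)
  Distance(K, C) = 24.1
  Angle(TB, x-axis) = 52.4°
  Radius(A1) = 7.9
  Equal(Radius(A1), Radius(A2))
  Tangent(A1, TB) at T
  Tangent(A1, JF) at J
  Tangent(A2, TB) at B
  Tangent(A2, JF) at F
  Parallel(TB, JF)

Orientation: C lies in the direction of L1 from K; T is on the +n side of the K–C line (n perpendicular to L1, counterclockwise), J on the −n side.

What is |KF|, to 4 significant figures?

25.36

Tangency of A1 to both parallel lines with radius 7.9 puts T and J at K ± 7.9·n: T = (-6.259, 4.820), J = (6.259, -4.820). Equal radii place B and F the same way about C: B = C + 7.9·n = (8.445, 23.91), F = C − 7.9·n = (20.96, 14.27). Then |KF| = |F − K| = 25.36.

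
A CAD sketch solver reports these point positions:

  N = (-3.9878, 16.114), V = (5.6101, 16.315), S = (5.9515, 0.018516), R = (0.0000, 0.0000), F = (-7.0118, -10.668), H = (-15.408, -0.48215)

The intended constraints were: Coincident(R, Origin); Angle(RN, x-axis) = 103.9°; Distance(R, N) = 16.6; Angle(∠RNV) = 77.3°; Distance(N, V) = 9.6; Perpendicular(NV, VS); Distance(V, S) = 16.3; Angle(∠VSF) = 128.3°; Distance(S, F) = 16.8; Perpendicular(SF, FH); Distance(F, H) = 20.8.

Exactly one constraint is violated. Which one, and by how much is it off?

Distance(F, H) = 20.8 — off by 7.60.

R = (0.00, 0.00) ✓; RN at 103.9° ✓; |RN| = 16.60 ✓; ∠RNV = 77.30° ✓; |NV| = 9.600 ✓; ∠(NV, VS) = 90.00° ✓; |VS| = 16.30 ✓; ∠VSF = 128.3° ✓; |SF| = 16.80 ✓; ∠(SF, FH) = 90.00° ✓; |FH| = 13.20 ✗.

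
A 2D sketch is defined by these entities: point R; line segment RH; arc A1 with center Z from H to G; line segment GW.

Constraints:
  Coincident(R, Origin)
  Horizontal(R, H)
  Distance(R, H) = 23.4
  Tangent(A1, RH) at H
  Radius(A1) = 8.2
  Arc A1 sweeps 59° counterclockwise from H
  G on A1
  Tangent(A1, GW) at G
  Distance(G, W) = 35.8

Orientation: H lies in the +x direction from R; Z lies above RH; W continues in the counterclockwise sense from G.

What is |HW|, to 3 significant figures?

43.0

On A1, H sits at bearing -90° from Z; a 59° counterclockwise sweep puts G at bearing -31°, so G = Z + 8.2·(cos -31°, sin -31°) = (30.4, 3.98). Tangency of A1 to GW means the radius ZG is perpendicular to GW, so GW runs along (−sin -31°, cos -31°); with |GW| = 35.8, W = (48.9, 34.7). Then |HW| = |W − H| = 43.0.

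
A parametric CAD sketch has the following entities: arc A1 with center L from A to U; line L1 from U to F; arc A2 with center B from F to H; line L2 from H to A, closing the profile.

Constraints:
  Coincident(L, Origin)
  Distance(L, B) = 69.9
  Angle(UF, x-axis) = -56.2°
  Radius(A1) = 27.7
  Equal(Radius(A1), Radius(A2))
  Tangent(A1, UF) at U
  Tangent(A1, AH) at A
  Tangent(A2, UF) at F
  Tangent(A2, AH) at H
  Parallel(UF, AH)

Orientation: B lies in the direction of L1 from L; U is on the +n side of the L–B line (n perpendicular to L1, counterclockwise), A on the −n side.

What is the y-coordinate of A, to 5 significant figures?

-15.409

The slot axis is L1's direction at -56.2°, so u = (cos -56.2°, sin -56.2°) = (0.55630, -0.83098) and n = (−sin -56.2°, cos -56.2°) = (0.83098, 0.55630). L is at the origin and B lies 69.9 along u from L, so B = 69.9·u = (38.885, -58.086). Tangency of A1 to both parallel lines with radius 27.7 puts U and A at L ± 27.7·n: U = (23.018, 15.409), A = (-23.018, -15.409). So A.y = -15.409.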